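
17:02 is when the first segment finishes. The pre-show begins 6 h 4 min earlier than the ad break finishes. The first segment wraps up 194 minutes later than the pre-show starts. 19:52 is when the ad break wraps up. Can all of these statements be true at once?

Yes

The pre-show starts at 19:52 − 364 min = 13:48.
The first segment ends at 13:48 + 194 min = 17:02.
That matches the stated 17:02, so the schedule is consistent.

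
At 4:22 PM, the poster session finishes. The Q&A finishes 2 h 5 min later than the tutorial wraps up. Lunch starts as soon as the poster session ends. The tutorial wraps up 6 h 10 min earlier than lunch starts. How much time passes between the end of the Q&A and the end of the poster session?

Lunch starts at 4:22 PM.
The tutorial ends at 4:22 PM − 370 min = 10:12 AM.
The Q&A ends at 10:12 AM + 125 min = 12:17 PM.
From 12:17 PM to 4:22 PM is 245 minutes.

245 minutes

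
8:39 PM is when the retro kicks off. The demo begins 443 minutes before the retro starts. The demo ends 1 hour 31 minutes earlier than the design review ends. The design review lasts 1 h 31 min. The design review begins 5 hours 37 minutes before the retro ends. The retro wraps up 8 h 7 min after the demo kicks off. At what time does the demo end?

3:46 PM

The demo starts at 8:39 PM − 443 min = 1:16 PM.
The retro ends at 1:16 PM + 487 min = 9:23 PM.
The design review starts at 9:23 PM − 337 min = 3:46 PM.
The design review ends at 3:46 PM + 91 min = 5:17 PM.
The demo ends at 5:17 PM − 91 min = 3:46 PM.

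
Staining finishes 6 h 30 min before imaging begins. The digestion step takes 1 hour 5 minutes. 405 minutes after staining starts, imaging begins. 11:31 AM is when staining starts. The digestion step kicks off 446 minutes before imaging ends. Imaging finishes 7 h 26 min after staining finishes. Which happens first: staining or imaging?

staining

Imaging starts at 11:31 AM + 405 min = 6:16 PM.
Staining starts at 11:31 AM and imaging starts at 6:16 PM, so staining is first.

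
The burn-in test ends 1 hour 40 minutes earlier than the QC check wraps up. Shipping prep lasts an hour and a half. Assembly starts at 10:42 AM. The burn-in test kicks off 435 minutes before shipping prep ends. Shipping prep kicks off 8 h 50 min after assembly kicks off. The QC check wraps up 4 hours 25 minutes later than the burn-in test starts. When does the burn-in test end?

4:32 PM

Shipping prep starts at 10:42 AM + 530 min = 7:32 PM.
Shipping prep ends at 7:32 PM + 90 min = 9:02 PM.
The burn-in test starts at 9:02 PM − 435 min = 1:47 PM.
The QC check ends at 1:47 PM + 265 min = 6:12 PM.
The burn-in test ends at 6:12 PM − 100 min = 4:32 PM.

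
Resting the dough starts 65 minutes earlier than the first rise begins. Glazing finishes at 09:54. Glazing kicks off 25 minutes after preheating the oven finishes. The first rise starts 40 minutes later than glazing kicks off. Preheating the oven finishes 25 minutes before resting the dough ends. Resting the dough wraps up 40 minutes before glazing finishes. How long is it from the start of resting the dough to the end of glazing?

Resting the dough ends at 09:54 − 40 min = 09:14.
Preheating the oven ends at 09:14 − 25 min = 08:49.
Glazing starts at 08:49 + 25 min = 09:14.
The first rise starts at 09:14 + 40 min = 09:54.
Resting the dough starts at 09:54 − 65 min = 08:49.
From 08:49 to 09:54 is 1 h 5 min.

1 h 5 min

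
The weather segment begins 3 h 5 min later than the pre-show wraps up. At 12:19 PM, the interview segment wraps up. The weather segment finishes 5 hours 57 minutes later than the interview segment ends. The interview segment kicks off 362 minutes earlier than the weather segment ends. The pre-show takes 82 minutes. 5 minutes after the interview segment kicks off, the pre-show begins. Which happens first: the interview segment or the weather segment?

the interview segment

The weather segment ends at 12:19 PM + 357 min = 6:16 PM.
The interview segment starts at 6:16 PM − 362 min = 12:14 PM.
The pre-show starts at 12:14 PM + 5 min = 12:19 PM.
The pre-show ends at 12:19 PM + 82 min = 1:41 PM.
The weather segment starts at 1:41 PM + 185 min = 4:46 PM.
The interview segment starts at 12:14 PM and the weather segment starts at 4:46 PM, so the interview segment is first.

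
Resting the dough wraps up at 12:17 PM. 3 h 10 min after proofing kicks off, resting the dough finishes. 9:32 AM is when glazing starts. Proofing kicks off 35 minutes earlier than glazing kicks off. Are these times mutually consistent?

No

Proofing starts at 9:32 AM − 35 min = 8:57 AM.
Resting the dough ends at 8:57 AM + 190 min = 12:07 PM.
But resting the dough is also said to end at 12:17 PM — a 10-minute conflict.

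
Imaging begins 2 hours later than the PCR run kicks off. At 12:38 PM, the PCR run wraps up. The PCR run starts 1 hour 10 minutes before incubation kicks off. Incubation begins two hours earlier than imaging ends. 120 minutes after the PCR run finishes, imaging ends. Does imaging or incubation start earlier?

Imaging ends at 12:38 PM + 120 min = 2:38 PM.
Incubation starts at 2:38 PM − 120 min = 12:38 PM.
The PCR run starts at 12:38 PM − 70 min = 11:28 AM.
Imaging starts at 11:28 AM + 120 min = 1:28 PM.
Imaging starts at 1:28 PM and incubation starts at 12:38 PM, so incubation is first.

incubation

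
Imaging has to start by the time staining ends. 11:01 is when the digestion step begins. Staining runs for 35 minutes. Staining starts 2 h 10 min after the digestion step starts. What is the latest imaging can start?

Staining starts at 11:01 + 130 min = 13:11.
Staining ends at 13:11 + 35 min = 13:46.
Imaging is bounded by staining, so the latest it can start is 13:46.

13:46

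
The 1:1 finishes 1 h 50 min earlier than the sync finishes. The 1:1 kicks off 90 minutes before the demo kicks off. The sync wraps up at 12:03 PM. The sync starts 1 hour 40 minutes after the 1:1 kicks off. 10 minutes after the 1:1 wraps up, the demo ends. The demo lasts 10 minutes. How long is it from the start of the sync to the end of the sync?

The 1:1 ends at 12:03 PM − 110 min = 10:13 AM.
The demo ends at 10:13 AM + 10 min = 10:23 AM.
The demo starts at 10:23 AM − 10 min = 10:13 AM.
The 1:1 starts at 10:13 AM − 90 min = 8:43 AM.
The sync starts at 8:43 AM + 100 min = 10:23 AM.
From 10:23 AM to 12:03 PM is 100 minutes.

100 minutes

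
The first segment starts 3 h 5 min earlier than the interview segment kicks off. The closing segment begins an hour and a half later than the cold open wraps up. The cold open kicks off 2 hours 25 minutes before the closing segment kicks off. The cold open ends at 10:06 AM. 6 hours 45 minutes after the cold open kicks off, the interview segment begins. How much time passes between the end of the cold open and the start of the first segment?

The closing segment starts at 10:06 AM + 90 min = 11:36 AM.
The cold open starts at 11:36 AM − 145 min = 9:11 AM.
The interview segment starts at 9:11 AM + 405 min = 3:56 PM.
The first segment starts at 3:56 PM − 185 min = 12:51 PM.
From 10:06 AM to 12:51 PM is 2 hours 45 minutes.

2 hours 45 minutes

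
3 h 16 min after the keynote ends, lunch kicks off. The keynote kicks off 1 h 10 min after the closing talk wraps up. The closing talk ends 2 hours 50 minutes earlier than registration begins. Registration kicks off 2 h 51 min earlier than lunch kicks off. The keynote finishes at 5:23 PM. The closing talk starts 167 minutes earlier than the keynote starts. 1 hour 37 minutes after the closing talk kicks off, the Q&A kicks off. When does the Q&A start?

Lunch starts at 5:23 PM + 196 min = 8:39 PM.
Registration starts at 8:39 PM − 171 min = 5:48 PM.
The closing talk ends at 5:48 PM − 170 min = 2:58 PM.
The keynote starts at 2:58 PM + 70 min = 4:08 PM.
The closing talk starts at 4:08 PM − 167 min = 1:21 PM.
The Q&A starts at 1:21 PM + 97 min = 2:58 PM.

2:58 PM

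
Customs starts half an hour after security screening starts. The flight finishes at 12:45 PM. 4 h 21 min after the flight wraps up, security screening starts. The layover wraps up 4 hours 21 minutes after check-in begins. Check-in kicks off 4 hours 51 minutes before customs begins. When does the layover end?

5:06 PM

Security screening starts at 12:45 PM + 261 min = 5:06 PM.
Customs starts at 5:06 PM + 30 min = 5:36 PM.
Check-in starts at 5:36 PM − 291 min = 12:45 PM.
The layover ends at 12:45 PM + 261 min = 5:06 PM.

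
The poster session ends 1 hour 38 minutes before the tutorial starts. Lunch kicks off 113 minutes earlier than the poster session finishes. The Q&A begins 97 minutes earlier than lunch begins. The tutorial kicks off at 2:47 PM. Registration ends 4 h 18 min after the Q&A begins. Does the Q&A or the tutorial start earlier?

The poster session ends at 2:47 PM − 98 min = 1:09 PM.
Lunch starts at 1:09 PM − 113 min = 11:16 AM.
The Q&A starts at 11:16 AM − 97 min = 9:39 AM.
The Q&A starts at 9:39 AM and the tutorial starts at 2:47 PM, so the Q&A is first.

the Q&A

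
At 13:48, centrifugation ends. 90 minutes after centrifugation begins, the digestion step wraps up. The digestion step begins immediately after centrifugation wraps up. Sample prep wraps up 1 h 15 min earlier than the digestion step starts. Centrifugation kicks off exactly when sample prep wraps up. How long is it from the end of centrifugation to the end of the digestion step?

The digestion step starts at 13:48.
Sample prep ends at 13:48 − 75 min = 12:33.
So centrifugation starts at 12:33.
The digestion step ends at 12:33 + 90 min = 14:03.
From 13:48 to 14:03 is 15 minutes.

15 minutes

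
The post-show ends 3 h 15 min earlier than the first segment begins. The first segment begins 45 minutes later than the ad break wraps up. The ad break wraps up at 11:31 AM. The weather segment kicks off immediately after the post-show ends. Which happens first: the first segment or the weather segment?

The first segment starts at 11:31 AM + 45 min = 12:16 PM.
The post-show ends at 12:16 PM − 195 min = 9:01 AM.
So the weather segment starts at 9:01 AM.
The first segment starts at 12:16 PM and the weather segment starts at 9:01 AM, so the weather segment is first.

the weather segment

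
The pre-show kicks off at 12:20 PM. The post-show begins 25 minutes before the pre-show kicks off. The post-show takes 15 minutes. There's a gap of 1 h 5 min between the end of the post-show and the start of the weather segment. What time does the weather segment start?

The post-show starts at 12:20 PM − 25 min = 11:55 AM.
The post-show ends at 11:55 AM + 15 min = 12:10 PM.
The weather segment starts at 12:10 PM + 65 min = 1:15 PM.

1:15 PM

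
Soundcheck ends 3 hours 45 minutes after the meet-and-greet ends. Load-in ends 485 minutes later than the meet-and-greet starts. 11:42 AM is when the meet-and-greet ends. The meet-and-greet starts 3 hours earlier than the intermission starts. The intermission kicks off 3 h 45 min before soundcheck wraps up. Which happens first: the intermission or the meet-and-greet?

Soundcheck ends at 11:42 AM + 225 min = 3:27 PM.
The intermission starts at 3:27 PM − 225 min = 11:42 AM.
The meet-and-greet starts at 11:42 AM − 180 min = 8:42 AM.
The intermission starts at 11:42 AM and the meet-and-greet starts at 8:42 AM, so the meet-and-greet is first.

the meet-and-greet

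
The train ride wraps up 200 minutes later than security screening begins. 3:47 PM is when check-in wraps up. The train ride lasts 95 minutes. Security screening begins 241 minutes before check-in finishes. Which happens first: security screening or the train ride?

Security screening starts at 3:47 PM − 241 min = 11:46 AM.
The train ride ends at 11:46 AM + 200 min = 3:06 PM.
The train ride starts at 3:06 PM − 95 min = 1:31 PM.
Security screening starts at 11:46 AM and the train ride starts at 1:31 PM, so security screening is first.

security screening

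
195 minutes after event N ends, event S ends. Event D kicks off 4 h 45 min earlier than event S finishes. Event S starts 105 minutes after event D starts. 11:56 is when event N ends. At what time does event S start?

12:11

Event S ends at 11:56 + 195 min = 15:11.
Event D starts at 15:11 − 285 min = 10:26.
Event S starts at 10:26 + 105 min = 12:11.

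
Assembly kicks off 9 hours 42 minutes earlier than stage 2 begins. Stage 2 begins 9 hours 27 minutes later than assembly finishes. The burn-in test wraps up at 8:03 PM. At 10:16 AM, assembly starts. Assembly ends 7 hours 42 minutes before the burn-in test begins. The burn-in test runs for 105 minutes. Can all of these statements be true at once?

The burn-in test starts at 8:03 PM − 105 min = 6:18 PM.
Assembly ends at 6:18 PM − 462 min = 10:36 AM.
Stage 2 starts at 10:36 AM + 567 min = 8:03 PM.
Assembly starts at 8:03 PM − 582 min = 10:21 AM.
But assembly is also said to start at 10:16 AM — a 5-minute conflict.

No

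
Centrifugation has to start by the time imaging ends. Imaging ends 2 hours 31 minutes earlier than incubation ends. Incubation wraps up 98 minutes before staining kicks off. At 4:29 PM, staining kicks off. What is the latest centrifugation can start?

Incubation ends at 4:29 PM − 98 min = 2:51 PM.
Imaging ends at 2:51 PM − 151 min = 12:20 PM.
Centrifugation is bounded by imaging, so the latest it can start is 12:20 PM.

12:20 PM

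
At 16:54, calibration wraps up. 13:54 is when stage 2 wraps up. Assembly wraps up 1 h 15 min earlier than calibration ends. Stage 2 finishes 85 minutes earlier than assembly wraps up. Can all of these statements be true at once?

No

Assembly ends at 16:54 − 75 min = 15:39.
Stage 2 ends at 15:39 − 85 min = 14:14.
But stage 2 is also said to end at 13:54 — a 20-minute conflict.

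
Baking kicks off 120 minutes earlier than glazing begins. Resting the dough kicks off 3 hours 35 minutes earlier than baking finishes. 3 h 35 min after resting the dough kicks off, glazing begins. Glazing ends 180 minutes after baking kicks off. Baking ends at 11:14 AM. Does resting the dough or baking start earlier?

resting the dough

Resting the dough starts at 11:14 AM − 215 min = 7:39 AM.
Glazing starts at 7:39 AM + 215 min = 11:14 AM.
Baking starts at 11:14 AM − 120 min = 9:14 AM.
Resting the dough starts at 7:39 AM and baking starts at 9:14 AM, so resting the dough is first.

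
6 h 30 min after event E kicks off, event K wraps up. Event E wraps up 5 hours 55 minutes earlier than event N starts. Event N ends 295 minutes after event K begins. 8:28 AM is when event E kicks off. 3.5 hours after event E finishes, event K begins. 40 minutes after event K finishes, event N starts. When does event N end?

6:08 PM

Event K ends at 8:28 AM + 390 min = 2:58 PM.
Event N starts at 2:58 PM + 40 min = 3:38 PM.
Event E ends at 3:38 PM − 355 min = 9:43 AM.
Event K starts at 9:43 AM + 210 min = 1:13 PM.
Event N ends at 1:13 PM + 295 min = 6:08 PM.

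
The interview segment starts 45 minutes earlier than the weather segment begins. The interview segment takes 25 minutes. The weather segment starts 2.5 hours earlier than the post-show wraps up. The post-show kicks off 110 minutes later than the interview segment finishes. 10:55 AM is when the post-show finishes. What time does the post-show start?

The weather segment starts at 10:55 AM − 150 min = 8:25 AM.
The interview segment starts at 8:25 AM − 45 min = 7:40 AM.
The interview segment ends at 7:40 AM + 25 min = 8:05 AM.
The post-show starts at 8:05 AM + 110 min = 9:55 AM.

9:55 AM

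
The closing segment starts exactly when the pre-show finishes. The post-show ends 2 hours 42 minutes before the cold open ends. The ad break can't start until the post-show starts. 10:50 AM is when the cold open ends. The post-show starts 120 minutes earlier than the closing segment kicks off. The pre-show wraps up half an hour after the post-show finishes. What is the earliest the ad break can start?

6:38 AM

The post-show ends at 10:50 AM − 162 min = 8:08 AM.
The pre-show ends at 8:08 AM + 30 min = 8:38 AM.
So the closing segment starts at 8:38 AM.
The post-show starts at 8:38 AM − 120 min = 6:38 AM.
The ad break is bounded by the post-show, so the earliest it can start is 6:38 AM.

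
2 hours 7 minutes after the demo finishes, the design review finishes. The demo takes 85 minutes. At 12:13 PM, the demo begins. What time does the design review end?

3:45 PM

The demo ends at 12:13 PM + 85 min = 1:38 PM.
The design review ends at 1:38 PM + 127 min = 3:45 PM.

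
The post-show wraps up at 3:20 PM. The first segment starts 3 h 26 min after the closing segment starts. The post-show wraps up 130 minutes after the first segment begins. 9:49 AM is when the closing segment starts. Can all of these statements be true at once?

No

The first segment starts at 9:49 AM + 206 min = 1:15 PM.
The post-show ends at 1:15 PM + 130 min = 3:25 PM.
But the post-show is also said to end at 3:20 PM — a 5-minute conflict.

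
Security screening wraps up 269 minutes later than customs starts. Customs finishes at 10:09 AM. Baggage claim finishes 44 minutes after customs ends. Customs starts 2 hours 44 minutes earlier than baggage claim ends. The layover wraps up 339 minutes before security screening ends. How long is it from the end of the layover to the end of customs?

Baggage claim ends at 10:09 AM + 44 min = 10:53 AM.
Customs starts at 10:53 AM − 164 min = 8:09 AM.
Security screening ends at 8:09 AM + 269 min = 12:38 PM.
The layover ends at 12:38 PM − 339 min = 6:59 AM.
From 6:59 AM to 10:09 AM is 3 h 10 min.

3 h 10 min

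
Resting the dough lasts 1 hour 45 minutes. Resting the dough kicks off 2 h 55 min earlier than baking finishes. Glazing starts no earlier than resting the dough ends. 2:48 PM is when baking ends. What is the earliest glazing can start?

Resting the dough starts at 2:48 PM − 175 min = 11:53 AM.
Resting the dough ends at 11:53 AM + 105 min = 1:38 PM.
Glazing is bounded by resting the dough, so the earliest it can start is 1:38 PM.

1:38 PM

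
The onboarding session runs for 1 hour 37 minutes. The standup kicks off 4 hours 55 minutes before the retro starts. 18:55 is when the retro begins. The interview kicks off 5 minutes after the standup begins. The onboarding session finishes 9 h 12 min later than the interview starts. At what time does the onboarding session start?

The standup starts at 18:55 − 295 min = 14:00.
The interview starts at 14:00 + 5 min = 14:05.
The onboarding session ends at 14:05 + 552 min = 23:17.
The onboarding session starts at 23:17 − 97 min = 21:40.

21:40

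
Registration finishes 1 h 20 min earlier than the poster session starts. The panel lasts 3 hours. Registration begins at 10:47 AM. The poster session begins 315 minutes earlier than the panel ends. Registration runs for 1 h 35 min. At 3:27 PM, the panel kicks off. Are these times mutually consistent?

No

The panel ends at 3:27 PM + 180 min = 6:27 PM.
The poster session starts at 6:27 PM − 315 min = 1:12 PM.
Registration ends at 1:12 PM − 80 min = 11:52 AM.
Registration starts at 11:52 AM − 95 min = 10:17 AM.
But registration is also said to start at 10:47 AM — a 30-minute conflict.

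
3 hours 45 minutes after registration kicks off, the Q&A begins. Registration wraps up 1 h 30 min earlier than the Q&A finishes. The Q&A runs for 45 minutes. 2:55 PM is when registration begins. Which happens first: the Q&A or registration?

registration

The Q&A starts at 2:55 PM + 225 min = 6:40 PM.
The Q&A starts at 6:40 PM and registration starts at 2:55 PM, so registration is first.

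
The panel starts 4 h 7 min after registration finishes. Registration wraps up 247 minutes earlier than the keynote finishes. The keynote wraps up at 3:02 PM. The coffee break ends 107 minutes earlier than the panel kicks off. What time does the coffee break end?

Registration ends at 3:02 PM − 247 min = 10:55 AM.
The panel starts at 10:55 AM + 247 min = 3:02 PM.
The coffee break ends at 3:02 PM − 107 min = 1:15 PM.

1:15 PM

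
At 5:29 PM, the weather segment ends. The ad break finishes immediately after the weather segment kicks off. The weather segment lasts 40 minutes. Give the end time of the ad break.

The weather segment starts at 5:29 PM − 40 min = 4:49 PM.
So the ad break ends at 4:49 PM.

4:49 PM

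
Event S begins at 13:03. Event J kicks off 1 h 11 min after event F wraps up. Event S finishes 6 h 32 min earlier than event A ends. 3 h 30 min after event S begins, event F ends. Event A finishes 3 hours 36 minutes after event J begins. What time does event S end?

14:48

Event F ends at 13:03 + 210 min = 16:33.
Event J starts at 16:33 + 71 min = 17:44.
Event A ends at 17:44 + 216 min = 21:20.
Event S ends at 21:20 − 392 min = 14:48.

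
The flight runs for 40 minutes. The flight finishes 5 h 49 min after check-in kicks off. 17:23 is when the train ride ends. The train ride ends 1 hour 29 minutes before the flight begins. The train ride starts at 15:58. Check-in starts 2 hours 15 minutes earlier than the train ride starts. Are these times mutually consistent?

Yes

Check-in starts at 15:58 − 135 min = 13:43.
The flight ends at 13:43 + 349 min = 19:32.
The flight starts at 19:32 − 40 min = 18:52.
The train ride ends at 18:52 − 89 min = 17:23.
That matches the stated 17:23, so the schedule is consistent.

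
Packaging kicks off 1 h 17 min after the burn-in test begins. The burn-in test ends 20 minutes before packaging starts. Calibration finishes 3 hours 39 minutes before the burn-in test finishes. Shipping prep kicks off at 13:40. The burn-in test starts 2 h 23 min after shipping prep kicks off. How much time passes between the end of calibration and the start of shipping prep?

19 minutes

The burn-in test starts at 13:40 + 143 min = 16:03.
Packaging starts at 16:03 + 77 min = 17:20.
The burn-in test ends at 17:20 − 20 min = 17:00.
Calibration ends at 17:00 − 219 min = 13:21.
From 13:21 to 13:40 is 19 minutes.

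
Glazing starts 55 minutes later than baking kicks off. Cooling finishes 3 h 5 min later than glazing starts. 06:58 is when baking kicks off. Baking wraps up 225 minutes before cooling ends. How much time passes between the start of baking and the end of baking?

Glazing starts at 06:58 + 55 min = 07:53.
Cooling ends at 07:53 + 185 min = 10:58.
Baking ends at 10:58 − 225 min = 07:13.
From 06:58 to 07:13 is 15 minutes.

15 minutes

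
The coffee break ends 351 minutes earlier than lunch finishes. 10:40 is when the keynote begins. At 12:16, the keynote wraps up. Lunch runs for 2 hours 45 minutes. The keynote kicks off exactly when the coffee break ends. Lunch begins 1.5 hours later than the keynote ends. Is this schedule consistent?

Lunch starts at 12:16 + 90 min = 13:46.
Lunch ends at 13:46 + 165 min = 16:31.
The coffee break ends at 16:31 − 351 min = 10:40.
So the keynote starts at 10:40.
That matches the stated 10:40, so the schedule is consistent.

Yes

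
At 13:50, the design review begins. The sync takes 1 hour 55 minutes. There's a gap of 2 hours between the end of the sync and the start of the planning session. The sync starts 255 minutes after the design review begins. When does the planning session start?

The sync starts at 13:50 + 255 min = 18:05.
The sync ends at 18:05 + 115 min = 20:00.
The planning session starts at 20:00 + 120 min = 22:00.

22:00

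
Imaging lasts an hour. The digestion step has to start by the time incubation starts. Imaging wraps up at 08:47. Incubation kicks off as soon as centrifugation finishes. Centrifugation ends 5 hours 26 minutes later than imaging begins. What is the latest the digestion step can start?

Imaging starts at 08:47 − 60 min = 07:47.
Centrifugation ends at 07:47 + 326 min = 13:13.
So incubation starts at 13:13.
The digestion step is bounded by incubation, so the latest it can start is 13:13.

13:13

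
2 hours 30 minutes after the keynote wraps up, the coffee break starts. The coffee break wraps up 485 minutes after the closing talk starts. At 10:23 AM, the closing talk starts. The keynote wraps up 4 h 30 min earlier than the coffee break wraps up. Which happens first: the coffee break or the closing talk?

the closing talk

The coffee break ends at 10:23 AM + 485 min = 6:28 PM.
The keynote ends at 6:28 PM − 270 min = 1:58 PM.
The coffee break starts at 1:58 PM + 150 min = 4:28 PM.
The coffee break starts at 4:28 PM and the closing talk starts at 10:23 AM, so the closing talk is first.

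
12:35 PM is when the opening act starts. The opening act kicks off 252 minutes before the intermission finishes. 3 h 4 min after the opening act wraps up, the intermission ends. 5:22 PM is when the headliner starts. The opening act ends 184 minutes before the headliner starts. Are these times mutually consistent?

The opening act ends at 5:22 PM − 184 min = 2:18 PM.
The intermission ends at 2:18 PM + 184 min = 5:22 PM.
The opening act starts at 5:22 PM − 252 min = 1:10 PM.
But the opening act is also said to start at 12:35 PM — a 35-minute conflict.

No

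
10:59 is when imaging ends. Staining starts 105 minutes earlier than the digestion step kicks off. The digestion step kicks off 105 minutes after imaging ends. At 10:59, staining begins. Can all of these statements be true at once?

The digestion step starts at 10:59 + 105 min = 12:44.
Staining starts at 12:44 − 105 min = 10:59.
That matches the stated 10:59, so the schedule is consistent.

Yes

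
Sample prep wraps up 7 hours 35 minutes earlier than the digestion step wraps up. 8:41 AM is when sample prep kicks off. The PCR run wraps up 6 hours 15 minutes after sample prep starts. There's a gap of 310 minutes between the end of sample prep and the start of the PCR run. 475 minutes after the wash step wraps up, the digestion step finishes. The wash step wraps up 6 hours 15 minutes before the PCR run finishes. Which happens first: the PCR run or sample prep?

sample prep

The PCR run ends at 8:41 AM + 375 min = 2:56 PM.
The wash step ends at 2:56 PM − 375 min = 8:41 AM.
The digestion step ends at 8:41 AM + 475 min = 4:36 PM.
Sample prep ends at 4:36 PM − 455 min = 9:01 AM.
The PCR run starts at 9:01 AM + 310 min = 2:11 PM.
The PCR run starts at 2:11 PM and sample prep starts at 8:41 AM, so sample prep is first.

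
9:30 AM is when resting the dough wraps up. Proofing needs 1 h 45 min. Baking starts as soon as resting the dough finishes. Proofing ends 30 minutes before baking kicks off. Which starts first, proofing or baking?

Baking starts at 9:30 AM.
Proofing ends at 9:30 AM − 30 min = 9:00 AM.
Proofing starts at 9:00 AM − 105 min = 7:15 AM.
Proofing starts at 7:15 AM and baking starts at 9:30 AM, so proofing is first.

proofing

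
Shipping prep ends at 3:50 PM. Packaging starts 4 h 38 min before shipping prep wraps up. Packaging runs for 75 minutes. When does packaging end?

12:27 PM

Packaging starts at 3:50 PM − 278 min = 11:12 AM.
Packaging ends at 11:12 AM + 75 min = 12:27 PM.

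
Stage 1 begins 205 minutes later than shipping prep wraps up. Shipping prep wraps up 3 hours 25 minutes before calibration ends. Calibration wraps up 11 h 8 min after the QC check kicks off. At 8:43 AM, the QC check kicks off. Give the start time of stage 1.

7:51 PM

Calibration ends at 8:43 AM + 668 min = 7:51 PM.
Shipping prep ends at 7:51 PM − 205 min = 4:26 PM.
Stage 1 starts at 4:26 PM + 205 min = 7:51 PM.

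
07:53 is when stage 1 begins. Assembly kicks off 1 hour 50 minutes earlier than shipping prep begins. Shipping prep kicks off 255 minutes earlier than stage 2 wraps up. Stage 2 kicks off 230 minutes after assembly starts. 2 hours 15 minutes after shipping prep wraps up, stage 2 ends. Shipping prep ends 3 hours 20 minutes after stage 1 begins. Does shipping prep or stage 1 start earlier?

Shipping prep ends at 07:53 + 200 min = 11:13.
Stage 2 ends at 11:13 + 135 min = 13:28.
Shipping prep starts at 13:28 − 255 min = 09:13.
Shipping prep starts at 09:13 and stage 1 starts at 07:53, so stage 1 is first.

stage 1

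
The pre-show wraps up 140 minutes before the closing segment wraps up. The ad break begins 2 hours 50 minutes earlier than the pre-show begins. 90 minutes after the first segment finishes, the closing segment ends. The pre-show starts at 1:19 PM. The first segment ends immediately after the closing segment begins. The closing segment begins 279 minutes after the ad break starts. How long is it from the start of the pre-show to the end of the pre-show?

59 minutes

The ad break starts at 1:19 PM − 170 min = 10:29 AM.
The closing segment starts at 10:29 AM + 279 min = 3:08 PM.
So the first segment ends at 3:08 PM.
The closing segment ends at 3:08 PM + 90 min = 4:38 PM.
The pre-show ends at 4:38 PM − 140 min = 2:18 PM.
From 1:19 PM to 2:18 PM is 59 minutes.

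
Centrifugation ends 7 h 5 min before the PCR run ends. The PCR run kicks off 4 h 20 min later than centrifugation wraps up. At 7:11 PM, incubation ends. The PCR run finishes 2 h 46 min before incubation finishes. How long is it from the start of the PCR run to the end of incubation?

5 hours 31 minutes

The PCR run ends at 7:11 PM − 166 min = 4:25 PM.
Centrifugation ends at 4:25 PM − 425 min = 9:20 AM.
The PCR run starts at 9:20 AM + 260 min = 1:40 PM.
From 1:40 PM to 7:11 PM is 5 hours 31 minutes.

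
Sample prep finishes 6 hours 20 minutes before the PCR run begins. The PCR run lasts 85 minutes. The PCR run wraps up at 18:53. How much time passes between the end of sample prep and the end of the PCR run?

The PCR run starts at 18:53 − 85 min = 17:28.
Sample prep ends at 17:28 − 380 min = 11:08.
From 11:08 to 18:53 is 7 hours 45 minutes.

7 hours 45 minutes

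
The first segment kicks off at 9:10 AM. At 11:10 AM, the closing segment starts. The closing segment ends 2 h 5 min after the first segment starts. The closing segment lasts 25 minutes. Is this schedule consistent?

The closing segment ends at 9:10 AM + 125 min = 11:15 AM.
The closing segment starts at 11:15 AM − 25 min = 10:50 AM.
But the closing segment is also said to start at 11:10 AM — a 20-minute conflict.

No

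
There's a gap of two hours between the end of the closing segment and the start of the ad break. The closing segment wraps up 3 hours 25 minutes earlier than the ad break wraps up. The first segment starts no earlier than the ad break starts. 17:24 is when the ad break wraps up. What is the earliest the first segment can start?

The closing segment ends at 17:24 − 205 min = 13:59.
The ad break starts at 13:59 + 120 min = 15:59.
The first segment is bounded by the ad break, so the earliest it can start is 15:59.

15:59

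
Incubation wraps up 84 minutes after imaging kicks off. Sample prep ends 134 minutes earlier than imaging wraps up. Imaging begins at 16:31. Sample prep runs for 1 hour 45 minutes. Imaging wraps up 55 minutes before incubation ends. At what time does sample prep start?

Incubation ends at 16:31 + 84 min = 17:55.
Imaging ends at 17:55 − 55 min = 17:00.
Sample prep ends at 17:00 − 134 min = 14:46.
Sample prep starts at 14:46 − 105 min = 13:01.

13:01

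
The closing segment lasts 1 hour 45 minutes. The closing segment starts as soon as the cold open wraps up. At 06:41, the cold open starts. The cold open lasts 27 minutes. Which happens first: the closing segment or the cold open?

The cold open ends at 06:41 + 27 min = 07:08.
So the closing segment starts at 07:08.
The closing segment starts at 07:08 and the cold open starts at 06:41, so the cold open is first.

the cold open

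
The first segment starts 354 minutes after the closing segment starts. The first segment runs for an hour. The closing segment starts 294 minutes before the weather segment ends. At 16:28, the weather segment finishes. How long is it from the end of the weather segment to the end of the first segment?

The closing segment starts at 16:28 − 294 min = 11:34.
The first segment starts at 11:34 + 354 min = 17:28.
The first segment ends at 17:28 + 60 min = 18:28.
From 16:28 to 18:28 is two hours.

two hours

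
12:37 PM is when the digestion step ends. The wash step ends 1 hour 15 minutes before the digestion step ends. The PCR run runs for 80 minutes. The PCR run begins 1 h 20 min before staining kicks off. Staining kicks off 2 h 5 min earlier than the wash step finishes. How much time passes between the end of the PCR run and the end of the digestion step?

The wash step ends at 12:37 PM − 75 min = 11:22 AM.
Staining starts at 11:22 AM − 125 min = 9:17 AM.
The PCR run starts at 9:17 AM − 80 min = 7:57 AM.
The PCR run ends at 7:57 AM + 80 min = 9:17 AM.
From 9:17 AM to 12:37 PM is 3 hours 20 minutes.

3 hours 20 minutes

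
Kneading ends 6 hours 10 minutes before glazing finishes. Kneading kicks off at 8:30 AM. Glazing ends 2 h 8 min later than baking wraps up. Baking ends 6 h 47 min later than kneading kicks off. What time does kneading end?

Baking ends at 8:30 AM + 407 min = 3:17 PM.
Glazing ends at 3:17 PM + 128 min = 5:25 PM.
Kneading ends at 5:25 PM − 370 min = 11:15 AM.

11:15 AM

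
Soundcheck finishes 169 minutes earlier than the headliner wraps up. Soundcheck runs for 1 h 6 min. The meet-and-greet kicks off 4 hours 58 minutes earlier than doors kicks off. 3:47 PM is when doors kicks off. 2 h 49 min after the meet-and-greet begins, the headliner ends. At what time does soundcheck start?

9:43 AM

The meet-and-greet starts at 3:47 PM − 298 min = 10:49 AM.
The headliner ends at 10:49 AM + 169 min = 1:38 PM.
Soundcheck ends at 1:38 PM − 169 min = 10:49 AM.
Soundcheck starts at 10:49 AM − 66 min = 9:43 AM.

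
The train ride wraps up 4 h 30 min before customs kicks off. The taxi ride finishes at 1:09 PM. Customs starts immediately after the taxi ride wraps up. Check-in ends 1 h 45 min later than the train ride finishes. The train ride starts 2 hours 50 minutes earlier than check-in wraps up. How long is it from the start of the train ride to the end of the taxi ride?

5 hours 35 minutes

Customs starts at 1:09 PM.
The train ride ends at 1:09 PM − 270 min = 8:39 AM.
Check-in ends at 8:39 AM + 105 min = 10:24 AM.
The train ride starts at 10:24 AM − 170 min = 7:34 AM.
From 7:34 AM to 1:09 PM is 5 hours 35 minutes.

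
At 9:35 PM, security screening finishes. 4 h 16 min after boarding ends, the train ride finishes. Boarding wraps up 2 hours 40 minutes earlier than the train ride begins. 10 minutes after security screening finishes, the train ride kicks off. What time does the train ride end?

11:21 PM

The train ride starts at 9:35 PM + 10 min = 9:45 PM.
Boarding ends at 9:45 PM − 160 min = 7:05 PM.
The train ride ends at 7:05 PM + 256 min = 11:21 PM.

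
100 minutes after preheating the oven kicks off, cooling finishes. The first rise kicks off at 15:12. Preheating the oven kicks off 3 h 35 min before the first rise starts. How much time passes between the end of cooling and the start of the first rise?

Preheating the oven starts at 15:12 − 215 min = 11:37.
Cooling ends at 11:37 + 100 min = 13:17.
From 13:17 to 15:12 is 115 minutes.

115 minutes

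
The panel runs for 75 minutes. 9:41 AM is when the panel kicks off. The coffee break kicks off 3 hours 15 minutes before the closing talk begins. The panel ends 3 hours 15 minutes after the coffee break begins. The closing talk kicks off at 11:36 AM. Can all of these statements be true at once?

The coffee break starts at 11:36 AM − 195 min = 8:21 AM.
The panel ends at 8:21 AM + 195 min = 11:36 AM.
The panel starts at 11:36 AM − 75 min = 10:21 AM.
But the panel is also said to start at 9:41 AM — a 40-minute conflict.

No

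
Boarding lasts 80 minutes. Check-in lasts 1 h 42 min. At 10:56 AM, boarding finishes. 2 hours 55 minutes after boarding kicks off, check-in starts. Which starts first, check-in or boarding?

Boarding starts at 10:56 AM − 80 min = 9:36 AM.
Check-in starts at 9:36 AM + 175 min = 12:31 PM.
Check-in starts at 12:31 PM and boarding starts at 9:36 AM, so boarding is first.

boarding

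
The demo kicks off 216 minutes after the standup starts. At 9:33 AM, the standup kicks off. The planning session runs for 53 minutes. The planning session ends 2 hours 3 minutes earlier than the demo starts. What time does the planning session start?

10:13 AM

The demo starts at 9:33 AM + 216 min = 1:09 PM.
The planning session ends at 1:09 PM − 123 min = 11:06 AM.
The planning session starts at 11:06 AM − 53 min = 10:13 AM.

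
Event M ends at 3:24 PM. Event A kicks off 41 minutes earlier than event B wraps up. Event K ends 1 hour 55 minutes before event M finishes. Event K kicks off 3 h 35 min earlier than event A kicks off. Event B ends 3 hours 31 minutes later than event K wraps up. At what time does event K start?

12:44 PM

Event K ends at 3:24 PM − 115 min = 1:29 PM.
Event B ends at 1:29 PM + 211 min = 5:00 PM.
Event A starts at 5:00 PM − 41 min = 4:19 PM.
Event K starts at 4:19 PM − 215 min = 12:44 PM.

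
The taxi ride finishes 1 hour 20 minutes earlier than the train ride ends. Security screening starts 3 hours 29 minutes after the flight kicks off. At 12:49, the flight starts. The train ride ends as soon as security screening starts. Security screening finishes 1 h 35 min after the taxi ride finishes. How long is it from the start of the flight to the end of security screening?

Security screening starts at 12:49 + 209 min = 16:18.
So the train ride ends at 16:18.
The taxi ride ends at 16:18 − 80 min = 14:58.
Security screening ends at 14:58 + 95 min = 16:33.
From 12:49 to 16:33 is 3 h 44 min.

3 h 44 min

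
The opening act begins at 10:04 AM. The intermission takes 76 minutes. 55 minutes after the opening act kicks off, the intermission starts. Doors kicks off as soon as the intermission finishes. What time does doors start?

12:15 PM

The intermission starts at 10:04 AM + 55 min = 10:59 AM.
The intermission ends at 10:59 AM + 76 min = 12:15 PM.
So doors starts at 12:15 PM.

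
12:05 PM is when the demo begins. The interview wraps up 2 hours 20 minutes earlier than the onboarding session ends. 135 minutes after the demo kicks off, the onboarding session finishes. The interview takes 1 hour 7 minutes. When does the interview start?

10:53 AM

The onboarding session ends at 12:05 PM + 135 min = 2:20 PM.
The interview ends at 2:20 PM − 140 min = 12:00 PM.
The interview starts at 12:00 PM − 67 min = 10:53 AM.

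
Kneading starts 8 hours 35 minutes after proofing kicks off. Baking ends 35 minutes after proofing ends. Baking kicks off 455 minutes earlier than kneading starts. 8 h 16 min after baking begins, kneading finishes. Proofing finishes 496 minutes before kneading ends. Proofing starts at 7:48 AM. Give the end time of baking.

Kneading starts at 7:48 AM + 515 min = 4:23 PM.
Baking starts at 4:23 PM − 455 min = 8:48 AM.
Kneading ends at 8:48 AM + 496 min = 5:04 PM.
Proofing ends at 5:04 PM − 496 min = 8:48 AM.
Baking ends at 8:48 AM + 35 min = 9:23 AM.

9:23 AM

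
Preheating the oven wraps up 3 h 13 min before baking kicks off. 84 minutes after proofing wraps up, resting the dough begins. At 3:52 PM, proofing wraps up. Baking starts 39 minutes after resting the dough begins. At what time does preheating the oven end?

2:42 PM

Resting the dough starts at 3:52 PM + 84 min = 5:16 PM.
Baking starts at 5:16 PM + 39 min = 5:55 PM.
Preheating the oven ends at 5:55 PM − 193 min = 2:42 PM.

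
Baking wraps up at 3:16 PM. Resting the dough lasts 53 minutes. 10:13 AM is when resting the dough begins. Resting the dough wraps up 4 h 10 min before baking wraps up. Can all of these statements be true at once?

Resting the dough ends at 3:16 PM − 250 min = 11:06 AM.
Resting the dough starts at 11:06 AM − 53 min = 10:13 AM.
That matches the stated 10:13 AM, so the schedule is consistent.

Yes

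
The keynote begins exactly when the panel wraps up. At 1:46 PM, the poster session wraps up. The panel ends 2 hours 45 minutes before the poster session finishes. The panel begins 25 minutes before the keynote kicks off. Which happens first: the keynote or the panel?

The panel ends at 1:46 PM − 165 min = 11:01 AM.
So the keynote starts at 11:01 AM.
The panel starts at 11:01 AM − 25 min = 10:36 AM.
The keynote starts at 11:01 AM and the panel starts at 10:36 AM, so the panel is first.

the panel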